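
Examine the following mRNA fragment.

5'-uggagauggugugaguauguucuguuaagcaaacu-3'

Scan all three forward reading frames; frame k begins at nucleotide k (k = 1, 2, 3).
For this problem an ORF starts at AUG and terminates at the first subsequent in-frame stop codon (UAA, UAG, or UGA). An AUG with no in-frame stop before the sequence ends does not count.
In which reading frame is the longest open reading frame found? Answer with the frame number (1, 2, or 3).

2

Frame 1: UGG AGA UGG UGU GAG UAU GUU CUG UUA AGC AAA — no AUG→stop ORF.
Frame 2: GGA GAU GGU GUG AGU AUG UUC UGU UAA GCA AAC — AUG at 17, stop UAA at 26 → 12 nt.
Frame 3: GAG AUG GUG UGA GUA UGU UCU GUU AAG CAA ACU — AUG at 6, stop UGA at 12 → 9 nt.
Longest ORF is 12 nt in frame 2 (positions 17–28).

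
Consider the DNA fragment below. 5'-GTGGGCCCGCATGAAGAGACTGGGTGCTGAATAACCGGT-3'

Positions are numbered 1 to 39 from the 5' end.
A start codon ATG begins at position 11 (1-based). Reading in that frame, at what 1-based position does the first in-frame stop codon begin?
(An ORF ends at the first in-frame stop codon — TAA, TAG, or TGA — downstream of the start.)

Codons from position 11: ATG (11–13), AAG (14–16), AGA (17–19), CTG (20–22), GGT (23–25), GCT (26–28), GAA (29–31), TAA (32–34).
TAA is a stop codon; it begins at position 32.

32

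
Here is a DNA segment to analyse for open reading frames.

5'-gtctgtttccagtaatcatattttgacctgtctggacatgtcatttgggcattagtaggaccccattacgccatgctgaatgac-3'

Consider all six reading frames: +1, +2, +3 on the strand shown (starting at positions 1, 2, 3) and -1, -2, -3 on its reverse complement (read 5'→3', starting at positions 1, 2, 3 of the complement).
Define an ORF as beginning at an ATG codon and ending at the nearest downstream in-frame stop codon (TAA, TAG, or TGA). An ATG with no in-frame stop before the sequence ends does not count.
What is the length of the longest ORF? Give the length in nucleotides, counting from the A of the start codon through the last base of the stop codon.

Reverse complement (5'→3'): GTCATTCAGCATGGCGTAATGGGGTCCTACTAATGCCCAAATGACATGTCCAGACAGGTCAAAATATGATTACTGGAAACAGAC
Frame +1: GTC TGT TTC CAG TAA TCA TAT TTT GAC CTG TCT GGA CAT GTC ATT TGG GCA TTA GTA GGA CCC CAT TAC GCC ATG CTG AAT GAC — no ATG→stop ORF.
Frame +2: TCT GTT TCC AGT AAT CAT ATT TTG ACC TGT CTG GAC ATG TCA TTT GGG CAT TAG TAG GAC CCC ATT ACG CCA TGC TGA ATG — ATG at 38, stop TAG at 53 → 18 nt.
Frame +3: CTG TTT CCA GTA ATC ATA TTT TGA CCT GTC TGG ACA TGT CAT TTG GGC ATT AGT AGG ACC CCA TTA CGC CAT GCT GAA TGA — no ATG→stop ORF.
Frame -1: GTC ATT CAG CAT GGC GTA ATG GGG TCC TAC TAA TGC CCA AAT GAC ATG TCC AGA CAG GTC AAA ATA TGA TTA CTG GAA ACA GAC — ATG at 19, stop TAA at 31 → 15 nt; ATG at 46, stop TGA at 67 → 24 nt.
Frame -2: TCA TTC AGC ATG GCG TAA TGG GGT CCT ACT AAT GCC CAA ATG ACA TGT CCA GAC AGG TCA AAA TAT GAT TAC TGG AAA CAG — ATG at 11, stop TAA at 17 → 9 nt.
Frame -3: CAT TCA GCA TGG CGT AAT GGG GTC CTA CTA ATG CCC AAA TGA CAT GTC CAG ACA GGT CAA AAT ATG ATT ACT GGA AAC AGA — ATG at 33, stop TGA at 42 → 12 nt.
Longest: frame -1, positions 46–69, 24 nt = 8 codons = 7 aa. → 24 nucleotides.

24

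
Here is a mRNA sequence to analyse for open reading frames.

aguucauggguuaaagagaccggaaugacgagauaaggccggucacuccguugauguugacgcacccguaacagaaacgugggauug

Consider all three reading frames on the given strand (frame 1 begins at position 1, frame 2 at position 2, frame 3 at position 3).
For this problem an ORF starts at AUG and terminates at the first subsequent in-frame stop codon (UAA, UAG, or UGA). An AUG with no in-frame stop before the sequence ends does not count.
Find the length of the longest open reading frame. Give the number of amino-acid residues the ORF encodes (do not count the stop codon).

5

Frame 1: AGU UCA UGG GUU AAA GAG ACC GGA AUG ACG AGA UAA GGC CGG UCA CUC CGU UGA UGU UGA CGC ACC CGU AAC AGA AAC GUG GGA UUG — AUG at 25, stop UAA at 34 → 12 nt.
Frame 2: GUU CAU GGG UUA AAG AGA CCG GAA UGA CGA GAU AAG GCC GGU CAC UCC GUU GAU GUU GAC GCA CCC GUA ACA GAA ACG UGG GAU — no AUG→stop ORF.
Frame 3: UUC AUG GGU UAA AGA GAC CGG AAU GAC GAG AUA AGG CCG GUC ACU CCG UUG AUG UUG ACG CAC CCG UAA CAG AAA CGU GGG AUU — AUG at 6, stop UAA at 12 → 9 nt; AUG at 54, stop UAA at 69 → 18 nt.
Longest: frame 3, positions 54–71, 18 nt = 6 codons = 5 aa. → 5 amino acids.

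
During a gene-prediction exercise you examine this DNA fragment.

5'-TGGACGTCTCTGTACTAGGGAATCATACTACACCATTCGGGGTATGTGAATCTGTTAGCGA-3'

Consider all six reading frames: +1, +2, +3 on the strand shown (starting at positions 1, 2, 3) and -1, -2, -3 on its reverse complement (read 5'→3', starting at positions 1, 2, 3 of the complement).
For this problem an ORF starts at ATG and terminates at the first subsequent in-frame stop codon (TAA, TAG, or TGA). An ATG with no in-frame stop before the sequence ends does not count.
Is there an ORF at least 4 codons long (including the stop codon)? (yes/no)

yes

Reverse complement (5'→3'): TCGCTAACAGATTCACATACCCCGAATGGTGTAGTATGATTCCCTAGTACAGAGACGTCCA
Frame +1: TGG ACG TCT CTG TAC TAG GGA ATC ATA CTA CAC CAT TCG GGG TAT GTG AAT CTG TTA GCG — no ATG→stop ORF.
Frame +2: GGA CGT CTC TGT ACT AGG GAA TCA TAC TAC ACC ATT CGG GGT ATG TGA ATC TGT TAG CGA — ATG at 44, stop TGA at 47 → 6 nt.
Frame +3: GAC GTC TCT GTA CTA GGG AAT CAT ACT ACA CCA TTC GGG GTA TGT GAA TCT GTT AGC — no ATG→stop ORF.
Frame -1: TCG CTA ACA GAT TCA CAT ACC CCG AAT GGT GTA GTA TGA TTC CCT AGT ACA GAG ACG TCC — no ATG→stop ORF.
Frame -2: CGC TAA CAG ATT CAC ATA CCC CGA ATG GTG TAG TAT GAT TCC CTA GTA CAG AGA CGT CCA — ATG at 26, stop TAG at 32 → 9 nt.
Frame -3: GCT AAC AGA TTC ACA TAC CCC GAA TGG TGT AGT ATG ATT CCC TAG TAC AGA GAC GTC — ATG at 36, stop TAG at 45 → 12 nt.
Frame -3 has an ORF of 4 codons (positions 36–47) ≥ 4, so yes.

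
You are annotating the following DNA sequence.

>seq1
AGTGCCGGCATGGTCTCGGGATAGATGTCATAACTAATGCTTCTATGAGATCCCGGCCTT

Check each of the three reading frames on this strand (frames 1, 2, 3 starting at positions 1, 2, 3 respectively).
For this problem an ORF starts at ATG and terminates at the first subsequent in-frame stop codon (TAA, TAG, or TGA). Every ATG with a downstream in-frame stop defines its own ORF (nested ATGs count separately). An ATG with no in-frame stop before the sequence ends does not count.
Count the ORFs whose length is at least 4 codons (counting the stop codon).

2

Frame 1: AGT GCC GGC ATG GTC TCG GGA TAG ATG TCA TAA CTA ATG CTT CTA TGA GAT CCC GGC CTT — ATG at 10, stop TAG at 22 → 15 nt; ATG at 25, stop TAA at 31 → 9 nt; ATG at 37, stop TGA at 46 → 12 nt.
Frame 2: GTG CCG GCA TGG TCT CGG GAT AGA TGT CAT AAC TAA TGC TTC TAT GAG ATC CCG GCC — no ATG→stop ORF.
Frame 3: TGC CGG CAT GGT CTC GGG ATA GAT GTC ATA ACT AAT GCT TCT ATG AGA TCC CGG CCT — no ATG→stop ORF.
ORFs ≥ 4 codons: frame 1 10–24 (5 codons), frame 1 37–48 (4 codons). Count = 2.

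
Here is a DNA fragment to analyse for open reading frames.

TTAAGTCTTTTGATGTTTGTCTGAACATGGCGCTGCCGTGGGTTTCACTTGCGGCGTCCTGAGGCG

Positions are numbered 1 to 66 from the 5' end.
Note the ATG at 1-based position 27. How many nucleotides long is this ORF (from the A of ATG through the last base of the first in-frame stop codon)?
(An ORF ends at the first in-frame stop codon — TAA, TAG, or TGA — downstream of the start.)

Codons from position 27: ATG (27–29), GCG (30–32), CTG (33–35), CCG (36–38), TGG (39–41), GTT (42–44), TCA (45–47), CTT (48–50), GCG (51–53), GCG (54–56), TCC (57–59), TGA (60–62).
TGA is the first in-frame stop; ORF spans 27–62, 36 nucleotides.

36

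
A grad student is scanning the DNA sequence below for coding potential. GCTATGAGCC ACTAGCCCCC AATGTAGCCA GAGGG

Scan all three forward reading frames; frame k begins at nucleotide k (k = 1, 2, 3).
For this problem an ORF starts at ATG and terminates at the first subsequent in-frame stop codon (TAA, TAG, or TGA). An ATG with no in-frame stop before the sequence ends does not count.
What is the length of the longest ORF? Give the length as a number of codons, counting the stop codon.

4

Frame 1: GCT ATG AGC CAC TAG CCC CCA ATG TAG CCA GAG — ATG at 4, stop TAG at 13 → 12 nt; ATG at 22, stop TAG at 25 → 6 nt.
Frame 2: CTA TGA GCC ACT AGC CCC CAA TGT AGC CAG AGG — no ATG→stop ORF.
Frame 3: TAT GAG CCA CTA GCC CCC AAT GTA GCC AGA GGG — no ATG→stop ORF.
Longest: frame 1, positions 4–15, 12 nt = 4 codons = 3 aa. → 4 codons.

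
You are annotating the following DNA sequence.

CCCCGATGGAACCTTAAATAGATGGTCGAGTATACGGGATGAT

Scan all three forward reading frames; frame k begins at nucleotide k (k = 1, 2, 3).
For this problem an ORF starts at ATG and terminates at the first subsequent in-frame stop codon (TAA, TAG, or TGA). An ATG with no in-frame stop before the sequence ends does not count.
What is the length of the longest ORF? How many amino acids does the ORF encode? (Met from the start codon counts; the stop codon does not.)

Frame 1: CCC CGA TGG AAC CTT AAA TAG ATG GTC GAG TAT ACG GGA TGA — ATG at 22, stop TGA at 40 → 21 nt.
Frame 2: CCC GAT GGA ACC TTA AAT AGA TGG TCG AGT ATA CGG GAT GAT — no ATG→stop ORF.
Frame 3: CCG ATG GAA CCT TAA ATA GAT GGT CGA GTA TAC GGG ATG — ATG at 6, stop TAA at 15 → 12 nt.
Longest: frame 1, positions 22–42, 21 nt = 7 codons = 6 aa. → 6 amino acids.

6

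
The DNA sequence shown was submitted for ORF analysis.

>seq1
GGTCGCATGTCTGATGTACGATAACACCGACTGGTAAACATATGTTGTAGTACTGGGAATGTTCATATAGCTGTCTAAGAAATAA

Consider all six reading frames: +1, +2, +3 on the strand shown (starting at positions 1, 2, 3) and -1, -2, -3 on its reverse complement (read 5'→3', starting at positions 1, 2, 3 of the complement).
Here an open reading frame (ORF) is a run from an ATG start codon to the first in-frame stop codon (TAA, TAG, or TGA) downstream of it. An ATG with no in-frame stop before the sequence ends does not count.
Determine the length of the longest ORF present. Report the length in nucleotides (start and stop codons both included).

Reverse complement (5'→3'): TTATTTCTTAGACAGCTATATGAACATTCCCAGTACTACAACATATGTTTACCAGTCGGTGTTATCGTACATCAGACATGCGACC
Frame +1: GGT CGC ATG TCT GAT GTA CGA TAA CAC CGA CTG GTA AAC ATA TGT TGT AGT ACT GGG AAT GTT CAT ATA GCT GTC TAA GAA ATA — ATG at 7, stop TAA at 22 → 18 nt.
Frame +2: GTC GCA TGT CTG ATG TAC GAT AAC ACC GAC TGG TAA ACA TAT GTT GTA GTA CTG GGA ATG TTC ATA TAG CTG TCT AAG AAA TAA — ATG at 14, stop TAA at 35 → 24 nt; ATG at 59, stop TAG at 68 → 12 nt.
Frame +3: TCG CAT GTC TGA TGT ACG ATA ACA CCG ACT GGT AAA CAT ATG TTG TAG TAC TGG GAA TGT TCA TAT AGC TGT CTA AGA AAT — ATG at 42, stop TAG at 48 → 9 nt.
Frame -1: TTA TTT CTT AGA CAG CTA TAT GAA CAT TCC CAG TAC TAC AAC ATA TGT TTA CCA GTC GGT GTT ATC GTA CAT CAG ACA TGC GAC — no ATG→stop ORF.
Frame -2: TAT TTC TTA GAC AGC TAT ATG AAC ATT CCC AGT ACT ACA ACA TAT GTT TAC CAG TCG GTG TTA TCG TAC ATC AGA CAT GCG ACC — no ATG→stop ORF.
Frame -3: ATT TCT TAG ACA GCT ATA TGA ACA TTC CCA GTA CTA CAA CAT ATG TTT ACC AGT CGG TGT TAT CGT ACA TCA GAC ATG CGA — no ATG→stop ORF.
Longest: frame +2, positions 14–37, 24 nt = 8 codons = 7 aa. → 24 nucleotides.

24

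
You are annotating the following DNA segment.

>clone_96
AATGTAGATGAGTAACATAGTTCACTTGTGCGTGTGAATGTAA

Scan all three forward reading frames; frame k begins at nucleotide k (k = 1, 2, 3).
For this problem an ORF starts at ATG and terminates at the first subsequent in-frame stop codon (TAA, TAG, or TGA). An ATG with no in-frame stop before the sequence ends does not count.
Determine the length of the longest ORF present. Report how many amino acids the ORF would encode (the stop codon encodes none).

9

Frame 1: AAT GTA GAT GAG TAA CAT AGT TCA CTT GTG CGT GTG AAT GTA — no ATG→stop ORF.
Frame 2: ATG TAG ATG AGT AAC ATA GTT CAC TTG TGC GTG TGA ATG TAA — ATG at 2, stop TAG at 5 → 6 nt; ATG at 8, stop TGA at 35 → 30 nt; ATG at 38, stop TAA at 41 → 6 nt.
Frame 3: TGT AGA TGA GTA ACA TAG TTC ACT TGT GCG TGT GAA TGT — no ATG→stop ORF.
Longest: frame 2, positions 8–37, 30 nt = 10 codons = 9 aa. → 9 amino acids.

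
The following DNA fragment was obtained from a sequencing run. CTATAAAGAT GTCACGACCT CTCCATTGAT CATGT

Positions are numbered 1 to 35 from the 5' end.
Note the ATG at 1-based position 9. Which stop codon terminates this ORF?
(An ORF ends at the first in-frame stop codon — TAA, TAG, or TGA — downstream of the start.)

Codons from position 9: ATG (9–11), TCA (12–14), CGA (15–17), CCT (18–20), CTC (21–23), CAT (24–26), TGA (27–29).
The first in-frame stop codon is TGA.

TGA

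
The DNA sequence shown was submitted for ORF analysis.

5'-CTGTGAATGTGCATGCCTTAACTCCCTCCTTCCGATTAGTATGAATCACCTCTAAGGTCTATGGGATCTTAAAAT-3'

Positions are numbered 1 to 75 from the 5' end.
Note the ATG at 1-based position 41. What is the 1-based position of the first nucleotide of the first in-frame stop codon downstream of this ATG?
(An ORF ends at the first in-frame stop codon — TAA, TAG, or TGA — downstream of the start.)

Codons from position 41: ATG (41–43), AAT (44–46), CAC (47–49), CTC (50–52), TAA (53–55).
TAA is a stop codon; it begins at position 53.

53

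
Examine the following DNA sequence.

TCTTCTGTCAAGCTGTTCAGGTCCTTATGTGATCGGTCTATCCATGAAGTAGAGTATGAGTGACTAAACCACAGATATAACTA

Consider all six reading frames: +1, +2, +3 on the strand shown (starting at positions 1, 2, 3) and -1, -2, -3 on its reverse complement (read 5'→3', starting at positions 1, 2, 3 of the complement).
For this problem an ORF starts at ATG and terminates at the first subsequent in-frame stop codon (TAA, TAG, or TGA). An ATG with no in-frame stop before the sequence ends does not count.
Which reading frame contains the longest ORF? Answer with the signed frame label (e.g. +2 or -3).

Reverse complement (5'→3'): TAGTTATATCTGTGGTTTAGTCACTCATACTCTACTTCATGGATAGACCGATCACATAAGGACCTGAACAGCTTGACAGAAGA
Frame +1: TCT TCT GTC AAG CTG TTC AGG TCC TTA TGT GAT CGG TCT ATC CAT GAA GTA GAG TAT GAG TGA CTA AAC CAC AGA TAT AAC — no ATG→stop ORF.
Frame +2: CTT CTG TCA AGC TGT TCA GGT CCT TAT GTG ATC GGT CTA TCC ATG AAG TAG AGT ATG AGT GAC TAA ACC ACA GAT ATA ACT — ATG at 44, stop TAG at 50 → 9 nt; ATG at 56, stop TAA at 65 → 12 nt.
Frame +3: TTC TGT CAA GCT GTT CAG GTC CTT ATG TGA TCG GTC TAT CCA TGA AGT AGA GTA TGA GTG ACT AAA CCA CAG ATA TAA CTA — ATG at 27, stop TGA at 30 → 6 nt.
Frame -1: TAG TTA TAT CTG TGG TTT AGT CAC TCA TAC TCT ACT TCA TGG ATA GAC CGA TCA CAT AAG GAC CTG AAC AGC TTG ACA GAA — no ATG→stop ORF.
Frame -2: AGT TAT ATC TGT GGT TTA GTC ACT CAT ACT CTA CTT CAT GGA TAG ACC GAT CAC ATA AGG ACC TGA ACA GCT TGA CAG AAG — no ATG→stop ORF.
Frame -3: GTT ATA TCT GTG GTT TAG TCA CTC ATA CTC TAC TTC ATG GAT AGA CCG ATC ACA TAA GGA CCT GAA CAG CTT GAC AGA AGA — ATG at 39, stop TAA at 57 → 21 nt.
Longest ORF is 21 nt in frame -3 (positions 39–59).

-3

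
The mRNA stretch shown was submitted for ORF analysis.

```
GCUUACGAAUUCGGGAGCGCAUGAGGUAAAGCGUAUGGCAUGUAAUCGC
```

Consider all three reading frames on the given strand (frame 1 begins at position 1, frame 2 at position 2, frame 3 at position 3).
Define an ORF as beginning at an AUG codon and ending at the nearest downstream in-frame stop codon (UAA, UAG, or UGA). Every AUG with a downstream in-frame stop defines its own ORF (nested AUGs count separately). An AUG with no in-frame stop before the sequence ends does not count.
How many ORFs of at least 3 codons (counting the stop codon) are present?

1

Frame 1: GCU UAC GAA UUC GGG AGC GCA UGA GGU AAA GCG UAU GGC AUG UAA UCG — AUG at 40, stop UAA at 43 → 6 nt.
Frame 2: CUU ACG AAU UCG GGA GCG CAU GAG GUA AAG CGU AUG GCA UGU AAU CGC — no AUG→stop ORF.
Frame 3: UUA CGA AUU CGG GAG CGC AUG AGG UAA AGC GUA UGG CAU GUA AUC — AUG at 21, stop UAA at 27 → 9 nt.
ORFs ≥ 3 codons: frame 3 21–29 (3 codons). Count = 1.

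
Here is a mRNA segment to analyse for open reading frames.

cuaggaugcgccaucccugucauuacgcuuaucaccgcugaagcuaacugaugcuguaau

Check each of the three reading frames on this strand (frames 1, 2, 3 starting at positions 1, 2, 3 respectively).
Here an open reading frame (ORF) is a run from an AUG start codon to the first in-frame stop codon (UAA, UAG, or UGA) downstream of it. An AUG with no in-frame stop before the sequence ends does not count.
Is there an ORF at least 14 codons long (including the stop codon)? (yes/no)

no

Frame 1: CUA GGA UGC GCC AUC CCU GUC AUU ACG CUU AUC ACC GCU GAA GCU AAC UGA UGC UGU AAU — no AUG→stop ORF.
Frame 2: UAG GAU GCG CCA UCC CUG UCA UUA CGC UUA UCA CCG CUG AAG CUA ACU GAU GCU GUA — no AUG→stop ORF.
Frame 3: AGG AUG CGC CAU CCC UGU CAU UAC GCU UAU CAC CGC UGA AGC UAA CUG AUG CUG UAA — AUG at 6, stop UGA at 39 → 36 nt; AUG at 51, stop UAA at 57 → 9 nt.
Largest ORF found is 12 codons < 14, so no.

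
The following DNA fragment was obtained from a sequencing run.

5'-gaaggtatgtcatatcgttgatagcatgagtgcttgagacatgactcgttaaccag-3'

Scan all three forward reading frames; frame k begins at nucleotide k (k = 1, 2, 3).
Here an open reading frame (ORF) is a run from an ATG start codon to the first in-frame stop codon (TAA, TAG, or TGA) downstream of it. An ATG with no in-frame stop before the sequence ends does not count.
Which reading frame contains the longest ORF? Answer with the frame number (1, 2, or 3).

Frame 1: GAA GGT ATG TCA TAT CGT TGA TAG CAT GAG TGC TTG AGA CAT GAC TCG TTA ACC — ATG at 7, stop TGA at 19 → 15 nt.
Frame 2: AAG GTA TGT CAT ATC GTT GAT AGC ATG AGT GCT TGA GAC ATG ACT CGT TAA CCA — ATG at 26, stop TGA at 35 → 12 nt; ATG at 41, stop TAA at 50 → 12 nt.
Frame 3: AGG TAT GTC ATA TCG TTG ATA GCA TGA GTG CTT GAG ACA TGA CTC GTT AAC CAG — no ATG→stop ORF.
Longest ORF is 15 nt in frame 1 (positions 7–21).

1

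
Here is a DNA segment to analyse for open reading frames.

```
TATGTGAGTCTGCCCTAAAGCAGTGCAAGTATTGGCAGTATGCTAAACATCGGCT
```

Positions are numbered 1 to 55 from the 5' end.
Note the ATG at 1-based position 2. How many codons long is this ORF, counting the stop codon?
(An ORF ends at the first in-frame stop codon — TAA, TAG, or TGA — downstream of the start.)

Codons from position 2: ATG (2–4), TGA (5–7).
TGA is the first in-frame stop; that's 2 codons including the stop.

2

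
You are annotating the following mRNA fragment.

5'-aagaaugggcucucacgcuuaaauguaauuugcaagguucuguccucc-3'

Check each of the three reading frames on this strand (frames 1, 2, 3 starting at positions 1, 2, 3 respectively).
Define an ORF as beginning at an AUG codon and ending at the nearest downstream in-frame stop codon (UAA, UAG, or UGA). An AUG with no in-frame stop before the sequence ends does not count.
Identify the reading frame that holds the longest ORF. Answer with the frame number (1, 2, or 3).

2

Frame 1: AAG AAU GGG CUC UCA CGC UUA AAU GUA AUU UGC AAG GUU CUG UCC UCC — no AUG→stop ORF.
Frame 2: AGA AUG GGC UCU CAC GCU UAA AUG UAA UUU GCA AGG UUC UGU CCU — AUG at 5, stop UAA at 20 → 18 nt; AUG at 23, stop UAA at 26 → 6 nt.
Frame 3: GAA UGG GCU CUC ACG CUU AAA UGU AAU UUG CAA GGU UCU GUC CUC — no AUG→stop ORF.
Longest ORF is 18 nt in frame 2 (positions 5–22).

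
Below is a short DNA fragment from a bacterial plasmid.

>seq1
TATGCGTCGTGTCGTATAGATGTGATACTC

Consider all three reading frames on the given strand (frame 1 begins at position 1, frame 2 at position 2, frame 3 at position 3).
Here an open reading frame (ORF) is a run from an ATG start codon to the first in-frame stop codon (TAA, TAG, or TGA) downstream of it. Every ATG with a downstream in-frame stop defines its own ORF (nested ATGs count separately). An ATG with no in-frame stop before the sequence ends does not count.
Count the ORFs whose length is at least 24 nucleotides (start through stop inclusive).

Frame 1: TAT GCG TCG TGT CGT ATA GAT GTG ATA CTC — no ATG→stop ORF.
Frame 2: ATG CGT CGT GTC GTA TAG ATG TGA TAC — ATG at 2, stop TAG at 17 → 18 nt; ATG at 20, stop TGA at 23 → 6 nt.
Frame 3: TGC GTC GTG TCG TAT AGA TGT GAT ACT — no ATG→stop ORF.
No ORF reaches 24 nucleotides. Count = 0.

0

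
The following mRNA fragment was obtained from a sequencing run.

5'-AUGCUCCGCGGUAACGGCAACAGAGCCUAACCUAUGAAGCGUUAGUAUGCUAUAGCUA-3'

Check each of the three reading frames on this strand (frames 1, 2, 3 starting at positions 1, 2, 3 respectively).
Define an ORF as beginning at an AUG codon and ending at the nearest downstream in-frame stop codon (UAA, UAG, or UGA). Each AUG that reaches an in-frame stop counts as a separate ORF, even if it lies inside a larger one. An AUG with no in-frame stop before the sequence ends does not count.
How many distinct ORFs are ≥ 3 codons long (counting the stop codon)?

Frame 1: AUG CUC CGC GGU AAC GGC AAC AGA GCC UAA CCU AUG AAG CGU UAG UAU GCU AUA GCU — AUG at 1, stop UAA at 28 → 30 nt; AUG at 34, stop UAG at 43 → 12 nt.
Frame 2: UGC UCC GCG GUA ACG GCA ACA GAG CCU AAC CUA UGA AGC GUU AGU AUG CUA UAG CUA — AUG at 47, stop UAG at 53 → 9 nt.
Frame 3: GCU CCG CGG UAA CGG CAA CAG AGC CUA ACC UAU GAA GCG UUA GUA UGC UAU AGC — no AUG→stop ORF.
ORFs ≥ 3 codons: frame 1 1–30 (10 codons), frame 1 34–45 (4 codons), frame 2 47–55 (3 codons). Count = 3.

3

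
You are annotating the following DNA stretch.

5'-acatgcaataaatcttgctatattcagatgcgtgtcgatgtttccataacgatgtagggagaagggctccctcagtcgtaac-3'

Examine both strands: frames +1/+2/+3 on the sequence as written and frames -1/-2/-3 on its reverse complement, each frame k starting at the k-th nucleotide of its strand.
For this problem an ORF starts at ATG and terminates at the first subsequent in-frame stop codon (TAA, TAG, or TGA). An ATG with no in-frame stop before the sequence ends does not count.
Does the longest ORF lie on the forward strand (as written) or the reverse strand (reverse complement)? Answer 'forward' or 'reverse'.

forward

Reverse complement (5'→3'): GTTACGACTGAGGGAGCCCTTCTCCCTACATCGTTATGGAAACATCGACACGCATCTGAATATAGCAAGATTTATTGCATGT
Frame +1: ACA TGC AAT AAA TCT TGC TAT ATT CAG ATG CGT GTC GAT GTT TCC ATA ACG ATG TAG GGA GAA GGG CTC CCT CAG TCG TAA — ATG at 28, stop TAG at 55 → 30 nt; ATG at 52, stop TAG at 55 → 6 nt.
Frame +2: CAT GCA ATA AAT CTT GCT ATA TTC AGA TGC GTG TCG ATG TTT CCA TAA CGA TGT AGG GAG AAG GGC TCC CTC AGT CGT AAC — ATG at 38, stop TAA at 47 → 12 nt.
Frame +3: ATG CAA TAA ATC TTG CTA TAT TCA GAT GCG TGT CGA TGT TTC CAT AAC GAT GTA GGG AGA AGG GCT CCC TCA GTC GTA — ATG at 3, stop TAA at 9 → 9 nt.
Frame -1: GTT ACG ACT GAG GGA GCC CTT CTC CCT ACA TCG TTA TGG AAA CAT CGA CAC GCA TCT GAA TAT AGC AAG ATT TAT TGC ATG — no ATG→stop ORF.
Frame -2: TTA CGA CTG AGG GAG CCC TTC TCC CTA CAT CGT TAT GGA AAC ATC GAC ACG CAT CTG AAT ATA GCA AGA TTT ATT GCA TGT — no ATG→stop ORF.
Frame -3: TAC GAC TGA GGG AGC CCT TCT CCC TAC ATC GTT ATG GAA ACA TCG ACA CGC ATC TGA ATA TAG CAA GAT TTA TTG CAT — ATG at 36, stop TGA at 57 → 24 nt.
Forward-strand max 30 nt; reverse-strand max 24 nt. The forward strand has the longer ORF.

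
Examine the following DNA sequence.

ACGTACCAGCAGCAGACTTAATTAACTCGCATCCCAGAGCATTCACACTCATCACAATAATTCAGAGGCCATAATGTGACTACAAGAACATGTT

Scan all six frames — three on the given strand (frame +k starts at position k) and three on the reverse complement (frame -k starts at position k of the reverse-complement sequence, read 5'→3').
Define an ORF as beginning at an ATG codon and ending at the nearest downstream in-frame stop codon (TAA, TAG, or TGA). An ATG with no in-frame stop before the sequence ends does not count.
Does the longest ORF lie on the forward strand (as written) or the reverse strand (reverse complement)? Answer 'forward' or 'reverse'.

Reverse complement (5'→3'): AACATGTTCTTGTAGTCACATTATGGCCTCTGAATTATTGTGATGAGTGTGAATGCTCTGGGATGCGAGTTAATTAAGTCTGCTGCTGGTACGT
Frame +1: ACG TAC CAG CAG CAG ACT TAA TTA ACT CGC ATC CCA GAG CAT TCA CAC TCA TCA CAA TAA TTC AGA GGC CAT AAT GTG ACT ACA AGA ACA TGT — no ATG→stop ORF.
Frame +2: CGT ACC AGC AGC AGA CTT AAT TAA CTC GCA TCC CAG AGC ATT CAC ACT CAT CAC AAT AAT TCA GAG GCC ATA ATG TGA CTA CAA GAA CAT GTT — ATG at 74, stop TGA at 77 → 6 nt.
Frame +3: GTA CCA GCA GCA GAC TTA ATT AAC TCG CAT CCC AGA GCA TTC ACA CTC ATC ACA ATA ATT CAG AGG CCA TAA TGT GAC TAC AAG AAC ATG — no ATG→stop ORF.
Frame -1: AAC ATG TTC TTG TAG TCA CAT TAT GGC CTC TGA ATT ATT GTG ATG AGT GTG AAT GCT CTG GGA TGC GAG TTA ATT AAG TCT GCT GCT GGT ACG — ATG at 4, stop TAG at 13 → 12 nt.
Frame -2: ACA TGT TCT TGT AGT CAC ATT ATG GCC TCT GAA TTA TTG TGA TGA GTG TGA ATG CTC TGG GAT GCG AGT TAA TTA AGT CTG CTG CTG GTA CGT — ATG at 23, stop TGA at 41 → 21 nt; ATG at 53, stop TAA at 71 → 21 nt.
Frame -3: CAT GTT CTT GTA GTC ACA TTA TGG CCT CTG AAT TAT TGT GAT GAG TGT GAA TGC TCT GGG ATG CGA GTT AAT TAA GTC TGC TGC TGG TAC — ATG at 63, stop TAA at 75 → 15 nt.
Forward-strand max 6 nt; reverse-strand max 21 nt. The reverse strand has the longer ORF.

reverse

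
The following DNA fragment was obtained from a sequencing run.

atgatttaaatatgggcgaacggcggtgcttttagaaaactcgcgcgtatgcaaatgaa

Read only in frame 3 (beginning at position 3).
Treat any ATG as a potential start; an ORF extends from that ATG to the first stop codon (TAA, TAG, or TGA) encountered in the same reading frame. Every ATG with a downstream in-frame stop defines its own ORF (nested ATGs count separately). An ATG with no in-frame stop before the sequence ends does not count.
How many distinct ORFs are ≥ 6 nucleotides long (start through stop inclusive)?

1

Frame 3: GAT TTA AAT ATG GGC GAA CGG CGG TGC TTT TAG AAA ACT CGC GCG TAT GCA AAT GAA — ATG at 12, stop TAG at 33 → 24 nt.
ORFs ≥ 6 nucleotides: frame 3 12–35 (24 nucleotides). Count = 1.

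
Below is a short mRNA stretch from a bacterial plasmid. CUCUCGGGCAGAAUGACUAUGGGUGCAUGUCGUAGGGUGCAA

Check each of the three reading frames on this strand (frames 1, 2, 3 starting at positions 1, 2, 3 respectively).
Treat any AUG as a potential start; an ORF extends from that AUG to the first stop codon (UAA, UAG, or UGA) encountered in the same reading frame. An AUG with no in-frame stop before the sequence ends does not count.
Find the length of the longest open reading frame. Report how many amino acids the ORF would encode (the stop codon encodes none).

Frame 1: CUC UCG GGC AGA AUG ACU AUG GGU GCA UGU CGU AGG GUG CAA — no AUG→stop ORF.
Frame 2: UCU CGG GCA GAA UGA CUA UGG GUG CAU GUC GUA GGG UGC — no AUG→stop ORF.
Frame 3: CUC GGG CAG AAU GAC UAU GGG UGC AUG UCG UAG GGU GCA — AUG at 27, stop UAG at 33 → 9 nt.
Longest: frame 3, positions 27–35, 9 nt = 3 codons = 2 aa. → 2 amino acids.

2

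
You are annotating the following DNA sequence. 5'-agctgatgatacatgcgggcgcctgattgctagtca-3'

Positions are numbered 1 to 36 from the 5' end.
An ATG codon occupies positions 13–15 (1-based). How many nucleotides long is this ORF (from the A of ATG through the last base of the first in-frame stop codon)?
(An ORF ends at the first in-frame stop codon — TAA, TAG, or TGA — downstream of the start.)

21

Codons from position 13: ATG (13–15), CGG (16–18), GCG (19–21), CCT (22–24), GAT (25–27), TGC (28–30), TAG (31–33).
TAG is the first in-frame stop; ORF spans 13–33, 21 nucleotides.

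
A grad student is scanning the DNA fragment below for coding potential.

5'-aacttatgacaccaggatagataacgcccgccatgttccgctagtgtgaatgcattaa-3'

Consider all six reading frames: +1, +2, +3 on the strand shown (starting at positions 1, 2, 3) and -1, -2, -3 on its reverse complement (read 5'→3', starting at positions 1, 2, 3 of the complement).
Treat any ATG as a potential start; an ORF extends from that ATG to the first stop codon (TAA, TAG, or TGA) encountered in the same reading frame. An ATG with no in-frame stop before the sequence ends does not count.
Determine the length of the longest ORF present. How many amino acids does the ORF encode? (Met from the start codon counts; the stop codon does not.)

4

Reverse complement (5'→3'): TTAATGCATTCACACTAGCGGAACATGGCGGGCGTTATCTATCCTGGTGTCATAAGTT
Frame +1: AAC TTA TGA CAC CAG GAT AGA TAA CGC CCG CCA TGT TCC GCT AGT GTG AAT GCA TTA — no ATG→stop ORF.
Frame +2: ACT TAT GAC ACC AGG ATA GAT AAC GCC CGC CAT GTT CCG CTA GTG TGA ATG CAT TAA — ATG at 50, stop TAA at 56 → 9 nt.
Frame +3: CTT ATG ACA CCA GGA TAG ATA ACG CCC GCC ATG TTC CGC TAG TGT GAA TGC ATT — ATG at 6, stop TAG at 18 → 15 nt; ATG at 33, stop TAG at 42 → 12 nt.
Frame -1: TTA ATG CAT TCA CAC TAG CGG AAC ATG GCG GGC GTT ATC TAT CCT GGT GTC ATA AGT — ATG at 4, stop TAG at 16 → 15 nt.
Frame -2: TAA TGC ATT CAC ACT AGC GGA ACA TGG CGG GCG TTA TCT ATC CTG GTG TCA TAA GTT — no ATG→stop ORF.
Frame -3: AAT GCA TTC ACA CTA GCG GAA CAT GGC GGG CGT TAT CTA TCC TGG TGT CAT AAG — no ATG→stop ORF.
Longest: frame +3, positions 6–20, 15 nt = 5 codons = 4 aa. → 4 amino acids.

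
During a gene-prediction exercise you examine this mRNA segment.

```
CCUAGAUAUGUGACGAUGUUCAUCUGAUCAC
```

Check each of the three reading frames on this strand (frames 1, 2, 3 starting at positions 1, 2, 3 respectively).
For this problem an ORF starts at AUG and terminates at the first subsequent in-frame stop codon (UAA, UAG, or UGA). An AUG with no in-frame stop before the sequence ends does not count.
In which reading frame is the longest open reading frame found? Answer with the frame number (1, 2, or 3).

1

Frame 1: CCU AGA UAU GUG ACG AUG UUC AUC UGA UCA — AUG at 16, stop UGA at 25 → 12 nt.
Frame 2: CUA GAU AUG UGA CGA UGU UCA UCU GAU CAC — AUG at 8, stop UGA at 11 → 6 nt.
Frame 3: UAG AUA UGU GAC GAU GUU CAU CUG AUC — no AUG→stop ORF.
Longest ORF is 12 nt in frame 1 (positions 16–27).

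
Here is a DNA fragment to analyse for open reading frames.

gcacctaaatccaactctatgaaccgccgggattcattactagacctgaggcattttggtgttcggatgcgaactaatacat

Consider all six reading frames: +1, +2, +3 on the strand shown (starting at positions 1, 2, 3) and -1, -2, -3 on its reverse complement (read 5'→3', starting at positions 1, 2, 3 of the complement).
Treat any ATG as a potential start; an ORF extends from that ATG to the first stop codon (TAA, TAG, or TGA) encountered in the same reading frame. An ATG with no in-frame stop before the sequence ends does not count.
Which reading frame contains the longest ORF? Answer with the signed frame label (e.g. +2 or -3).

-1

Reverse complement (5'→3'): ATGTATTAGTTCGCATCCGAACACCAAAATGCCTCAGGTCTAGTAATGAATCCCGGCGGTTCATAGAGTTGGATTTAGGTGC
Frame +1: GCA CCT AAA TCC AAC TCT ATG AAC CGC CGG GAT TCA TTA CTA GAC CTG AGG CAT TTT GGT GTT CGG ATG CGA ACT AAT ACA — no ATG→stop ORF.
Frame +2: CAC CTA AAT CCA ACT CTA TGA ACC GCC GGG ATT CAT TAC TAG ACC TGA GGC ATT TTG GTG TTC GGA TGC GAA CTA ATA CAT — no ATG→stop ORF.
Frame +3: ACC TAA ATC CAA CTC TAT GAA CCG CCG GGA TTC ATT ACT AGA CCT GAG GCA TTT TGG TGT TCG GAT GCG AAC TAA TAC — no ATG→stop ORF.
Frame -1: ATG TAT TAG TTC GCA TCC GAA CAC CAA AAT GCC TCA GGT CTA GTA ATG AAT CCC GGC GGT TCA TAG AGT TGG ATT TAG GTG — ATG at 1, stop TAG at 7 → 9 nt; ATG at 46, stop TAG at 64 → 21 nt.
Frame -2: TGT ATT AGT TCG CAT CCG AAC ACC AAA ATG CCT CAG GTC TAG TAA TGA ATC CCG GCG GTT CAT AGA GTT GGA TTT AGG TGC — ATG at 29, stop TAG at 41 → 15 nt.
Frame -3: GTA TTA GTT CGC ATC CGA ACA CCA AAA TGC CTC AGG TCT AGT AAT GAA TCC CGG CGG TTC ATA GAG TTG GAT TTA GGT — no ATG→stop ORF.
Longest ORF is 21 nt in frame -1 (positions 46–66).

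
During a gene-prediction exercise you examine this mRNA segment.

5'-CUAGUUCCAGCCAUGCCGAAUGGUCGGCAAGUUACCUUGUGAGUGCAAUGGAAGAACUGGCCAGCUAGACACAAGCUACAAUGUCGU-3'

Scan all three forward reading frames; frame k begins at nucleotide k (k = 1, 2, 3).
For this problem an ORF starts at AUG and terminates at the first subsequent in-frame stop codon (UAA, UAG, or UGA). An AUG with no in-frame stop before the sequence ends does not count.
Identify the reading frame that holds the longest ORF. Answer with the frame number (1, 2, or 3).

Frame 1: CUA GUU CCA GCC AUG CCG AAU GGU CGG CAA GUU ACC UUG UGA GUG CAA UGG AAG AAC UGG CCA GCU AGA CAC AAG CUA CAA UGU CGU — AUG at 13, stop UGA at 40 → 30 nt.
Frame 2: UAG UUC CAG CCA UGC CGA AUG GUC GGC AAG UUA CCU UGU GAG UGC AAU GGA AGA ACU GGC CAG CUA GAC ACA AGC UAC AAU GUC — no AUG→stop ORF.
Frame 3: AGU UCC AGC CAU GCC GAA UGG UCG GCA AGU UAC CUU GUG AGU GCA AUG GAA GAA CUG GCC AGC UAG ACA CAA GCU ACA AUG UCG — AUG at 48, stop UAG at 66 → 21 nt.
Longest ORF is 30 nt in frame 1 (positions 13–42).

1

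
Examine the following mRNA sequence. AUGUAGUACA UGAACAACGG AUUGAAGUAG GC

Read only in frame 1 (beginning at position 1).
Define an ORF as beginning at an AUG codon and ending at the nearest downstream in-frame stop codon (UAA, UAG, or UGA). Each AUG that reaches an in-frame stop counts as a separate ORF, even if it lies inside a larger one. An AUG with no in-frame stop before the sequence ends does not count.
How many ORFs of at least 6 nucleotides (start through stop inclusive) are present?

2

Frame 1: AUG UAG UAC AUG AAC AAC GGA UUG AAG UAG — AUG at 1, stop UAG at 4 → 6 nt; AUG at 10, stop UAG at 28 → 21 nt.
ORFs ≥ 6 nucleotides: frame 1 1–6 (6 nucleotides), frame 1 10–30 (21 nucleotides). Count = 2.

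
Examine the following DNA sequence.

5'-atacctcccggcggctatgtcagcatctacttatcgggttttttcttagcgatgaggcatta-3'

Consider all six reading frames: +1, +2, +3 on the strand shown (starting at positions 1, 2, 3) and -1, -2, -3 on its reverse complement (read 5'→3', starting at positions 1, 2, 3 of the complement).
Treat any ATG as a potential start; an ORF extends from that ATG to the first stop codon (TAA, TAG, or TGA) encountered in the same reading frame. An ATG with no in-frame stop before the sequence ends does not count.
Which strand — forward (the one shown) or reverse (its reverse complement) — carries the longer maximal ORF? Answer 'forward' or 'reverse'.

Reverse complement (5'→3'): TAATGCCTCATCGCTAAGAAAAAACCCGATAAGTAGATGCTGACATAGCCGCCGGGAGGTAT
Frame +1: ATA CCT CCC GGC GGC TAT GTC AGC ATC TAC TTA TCG GGT TTT TTC TTA GCG ATG AGG CAT — no ATG→stop ORF.
Frame +2: TAC CTC CCG GCG GCT ATG TCA GCA TCT ACT TAT CGG GTT TTT TCT TAG CGA TGA GGC ATT — ATG at 17, stop TAG at 47 → 33 nt.
Frame +3: ACC TCC CGG CGG CTA TGT CAG CAT CTA CTT ATC GGG TTT TTT CTT AGC GAT GAG GCA TTA — no ATG→stop ORF.
Frame -1: TAA TGC CTC ATC GCT AAG AAA AAA CCC GAT AAG TAG ATG CTG ACA TAG CCG CCG GGA GGT — ATG at 37, stop TAG at 46 → 12 nt.
Frame -2: AAT GCC TCA TCG CTA AGA AAA AAC CCG ATA AGT AGA TGC TGA CAT AGC CGC CGG GAG GTA — no ATG→stop ORF.
Frame -3: ATG CCT CAT CGC TAA GAA AAA ACC CGA TAA GTA GAT GCT GAC ATA GCC GCC GGG AGG TAT — ATG at 3, stop TAA at 15 → 15 nt.
Forward-strand max 33 nt; reverse-strand max 15 nt. The forward strand has the longer ORF.

forward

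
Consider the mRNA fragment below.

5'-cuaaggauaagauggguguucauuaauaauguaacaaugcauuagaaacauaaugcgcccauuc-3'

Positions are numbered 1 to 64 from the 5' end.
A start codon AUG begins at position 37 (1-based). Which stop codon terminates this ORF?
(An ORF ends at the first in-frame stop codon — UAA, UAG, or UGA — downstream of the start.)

Codons from position 37: AUG (37–39), CAU (40–42), UAG (43–45).
The first in-frame stop codon is UAG.

UAG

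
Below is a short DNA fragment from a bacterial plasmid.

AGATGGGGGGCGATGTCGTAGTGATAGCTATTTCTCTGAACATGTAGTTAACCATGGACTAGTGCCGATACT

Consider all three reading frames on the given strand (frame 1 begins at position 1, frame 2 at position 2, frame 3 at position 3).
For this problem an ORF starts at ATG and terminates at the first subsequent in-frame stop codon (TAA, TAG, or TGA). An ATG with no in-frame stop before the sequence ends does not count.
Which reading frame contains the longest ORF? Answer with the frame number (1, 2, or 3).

3

Frame 1: AGA TGG GGG GCG ATG TCG TAG TGA TAG CTA TTT CTC TGA ACA TGT AGT TAA CCA TGG ACT AGT GCC GAT ACT — ATG at 13, stop TAG at 19 → 9 nt.
Frame 2: GAT GGG GGG CGA TGT CGT AGT GAT AGC TAT TTC TCT GAA CAT GTA GTT AAC CAT GGA CTA GTG CCG ATA — no ATG→stop ORF.
Frame 3: ATG GGG GGC GAT GTC GTA GTG ATA GCT ATT TCT CTG AAC ATG TAG TTA ACC ATG GAC TAG TGC CGA TAC — ATG at 3, stop TAG at 45 → 45 nt; ATG at 42, stop TAG at 45 → 6 nt; ATG at 54, stop TAG at 60 → 9 nt.
Longest ORF is 45 nt in frame 3 (positions 3–47).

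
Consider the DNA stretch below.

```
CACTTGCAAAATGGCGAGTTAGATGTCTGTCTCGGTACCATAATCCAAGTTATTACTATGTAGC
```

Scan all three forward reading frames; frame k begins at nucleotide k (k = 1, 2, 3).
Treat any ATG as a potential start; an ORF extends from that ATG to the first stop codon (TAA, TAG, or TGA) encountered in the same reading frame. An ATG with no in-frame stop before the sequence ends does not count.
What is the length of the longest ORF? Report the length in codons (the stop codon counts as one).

Frame 1: CAC TTG CAA AAT GGC GAG TTA GAT GTC TGT CTC GGT ACC ATA ATC CAA GTT ATT ACT ATG TAG — ATG at 58, stop TAG at 61 → 6 nt.
Frame 2: ACT TGC AAA ATG GCG AGT TAG ATG TCT GTC TCG GTA CCA TAA TCC AAG TTA TTA CTA TGT AGC — ATG at 11, stop TAG at 20 → 12 nt; ATG at 23, stop TAA at 41 → 21 nt.
Frame 3: CTT GCA AAA TGG CGA GTT AGA TGT CTG TCT CGG TAC CAT AAT CCA AGT TAT TAC TAT GTA — no ATG→stop ORF.
Longest: frame 2, positions 23–43, 21 nt = 7 codons = 6 aa. → 7 codons.

7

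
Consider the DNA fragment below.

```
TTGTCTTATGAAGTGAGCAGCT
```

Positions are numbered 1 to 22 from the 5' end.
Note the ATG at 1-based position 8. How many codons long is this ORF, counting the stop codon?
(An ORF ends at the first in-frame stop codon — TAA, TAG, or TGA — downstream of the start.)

3

Codons from position 8: ATG (8–10), AAG (11–13), TGA (14–16).
TGA is the first in-frame stop; that's 3 codons including the stop.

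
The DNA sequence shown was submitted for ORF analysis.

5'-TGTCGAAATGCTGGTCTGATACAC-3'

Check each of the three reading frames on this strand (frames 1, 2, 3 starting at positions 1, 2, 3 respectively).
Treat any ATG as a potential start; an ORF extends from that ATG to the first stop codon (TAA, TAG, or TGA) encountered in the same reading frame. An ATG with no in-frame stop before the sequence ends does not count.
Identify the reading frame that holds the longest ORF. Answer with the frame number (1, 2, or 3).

Frame 1: TGT CGA AAT GCT GGT CTG ATA CAC — no ATG→stop ORF.
Frame 2: GTC GAA ATG CTG GTC TGA TAC — ATG at 8, stop TGA at 17 → 12 nt.
Frame 3: TCG AAA TGC TGG TCT GAT ACA — no ATG→stop ORF.
Longest ORF is 12 nt in frame 2 (positions 8–19).

2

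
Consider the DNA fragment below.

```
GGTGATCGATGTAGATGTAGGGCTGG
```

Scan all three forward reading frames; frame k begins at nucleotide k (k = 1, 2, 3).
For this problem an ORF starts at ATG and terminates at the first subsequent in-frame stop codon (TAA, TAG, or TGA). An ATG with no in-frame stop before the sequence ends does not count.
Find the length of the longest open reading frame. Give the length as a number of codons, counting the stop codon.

Frame 1: GGT GAT CGA TGT AGA TGT AGG GCT — no ATG→stop ORF.
Frame 2: GTG ATC GAT GTA GAT GTA GGG CTG — no ATG→stop ORF.
Frame 3: TGA TCG ATG TAG ATG TAG GGC TGG — ATG at 9, stop TAG at 12 → 6 nt; ATG at 15, stop TAG at 18 → 6 nt.
Longest: frame 3, positions 9–14, 6 nt = 2 codons = 1 aa. → 2 codons.

2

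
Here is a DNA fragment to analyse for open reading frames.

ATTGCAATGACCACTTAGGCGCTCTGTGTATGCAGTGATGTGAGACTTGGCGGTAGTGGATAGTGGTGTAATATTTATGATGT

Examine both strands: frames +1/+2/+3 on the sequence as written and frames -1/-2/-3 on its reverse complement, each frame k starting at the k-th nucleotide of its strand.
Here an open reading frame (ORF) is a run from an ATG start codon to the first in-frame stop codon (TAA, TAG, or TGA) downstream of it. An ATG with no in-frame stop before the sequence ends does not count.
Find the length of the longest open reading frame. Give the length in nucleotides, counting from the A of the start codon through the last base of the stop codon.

Reverse complement (5'→3'): ACATCATAAATATTACACCACTATCCACTACCGCCAAGTCTCACATCACTGCATACACAGAGCGCCTAAGTGGTCATTGCAAT
Frame +1: ATT GCA ATG ACC ACT TAG GCG CTC TGT GTA TGC AGT GAT GTG AGA CTT GGC GGT AGT GGA TAG TGG TGT AAT ATT TAT GAT — ATG at 7, stop TAG at 16 → 12 nt.
Frame +2: TTG CAA TGA CCA CTT AGG CGC TCT GTG TAT GCA GTG ATG TGA GAC TTG GCG GTA GTG GAT AGT GGT GTA ATA TTT ATG ATG — ATG at 38, stop TGA at 41 → 6 nt.
Frame +3: TGC AAT GAC CAC TTA GGC GCT CTG TGT ATG CAG TGA TGT GAG ACT TGG CGG TAG TGG ATA GTG GTG TAA TAT TTA TGA TGT — ATG at 30, stop TGA at 36 → 9 nt.
Frame -1: ACA TCA TAA ATA TTA CAC CAC TAT CCA CTA CCG CCA AGT CTC ACA TCA CTG CAT ACA CAG AGC GCC TAA GTG GTC ATT GCA — no ATG→stop ORF.
Frame -2: CAT CAT AAA TAT TAC ACC ACT ATC CAC TAC CGC CAA GTC TCA CAT CAC TGC ATA CAC AGA GCG CCT AAG TGG TCA TTG CAA — no ATG→stop ORF.
Frame -3: ATC ATA AAT ATT ACA CCA CTA TCC ACT ACC GCC AAG TCT CAC ATC ACT GCA TAC ACA GAG CGC CTA AGT GGT CAT TGC AAT — no ATG→stop ORF.
Longest: frame +1, positions 7–18, 12 nt = 4 codons = 3 aa. → 12 nucleotides.

12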